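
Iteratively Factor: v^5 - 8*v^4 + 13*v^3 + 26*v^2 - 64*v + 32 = (v - 4)*(v^4 - 4*v^3 - 3*v^2 + 14*v - 8) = (v - 4)^2*(v^3 - 3*v + 2) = (v - 4)^2*(v + 2)*(v^2 - 2*v + 1) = (v - 4)^2*(v - 1)*(v + 2)*(v - 1)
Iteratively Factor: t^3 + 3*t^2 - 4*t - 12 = (t + 3)*(t^2 - 4) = (t + 2)*(t + 3)*(t - 2)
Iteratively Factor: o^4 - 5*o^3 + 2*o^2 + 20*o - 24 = (o - 2)*(o^3 - 3*o^2 - 4*o + 12) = (o - 2)^2*(o^2 - o - 6) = (o - 3)*(o - 2)^2*(o + 2)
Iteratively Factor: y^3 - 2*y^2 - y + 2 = (y + 1)*(y^2 - 3*y + 2) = (y - 1)*(y + 1)*(y - 2)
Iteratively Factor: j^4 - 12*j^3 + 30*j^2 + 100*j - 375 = (j - 5)*(j^3 - 7*j^2 - 5*j + 75) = (j - 5)^2*(j^2 - 2*j - 15) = (j - 5)^2*(j + 3)*(j - 5)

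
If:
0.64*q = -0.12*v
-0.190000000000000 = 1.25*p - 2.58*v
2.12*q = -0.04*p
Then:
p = -0.19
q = 0.00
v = -0.02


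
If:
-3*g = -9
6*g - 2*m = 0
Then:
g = 3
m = 9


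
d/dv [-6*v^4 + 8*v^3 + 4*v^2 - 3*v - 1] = -24*v^3 + 24*v^2 + 8*v - 3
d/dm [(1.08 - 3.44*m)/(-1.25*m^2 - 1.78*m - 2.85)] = (-4.3*m^2 + 2.7*m + 11.7264)/(1.5625*m^4 + 4.45*m^3 + 10.2934*m^2 + 10.146*m + 8.1225)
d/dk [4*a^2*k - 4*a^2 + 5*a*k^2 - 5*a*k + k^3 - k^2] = 4*a^2 + 10*a*k - 5*a + 3*k^2 - 2*k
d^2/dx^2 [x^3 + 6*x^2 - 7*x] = 6*x + 12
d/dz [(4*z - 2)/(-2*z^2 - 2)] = 2*(z^2 - z - 1)/(z^4 + 2*z^2 + 1)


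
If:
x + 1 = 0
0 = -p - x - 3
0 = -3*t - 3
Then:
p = -2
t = -1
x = -1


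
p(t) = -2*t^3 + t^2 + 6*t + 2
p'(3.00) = -42.00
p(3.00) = -25.00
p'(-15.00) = -1374.00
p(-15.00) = 6887.00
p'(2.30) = -21.14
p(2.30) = -3.24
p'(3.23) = -50.14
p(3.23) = -35.58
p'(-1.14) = -4.08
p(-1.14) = -0.58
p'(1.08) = 1.16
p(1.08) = 7.13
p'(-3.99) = -97.50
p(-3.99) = 121.02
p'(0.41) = 5.81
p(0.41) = 4.49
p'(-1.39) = -8.37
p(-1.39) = 0.96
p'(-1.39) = -8.37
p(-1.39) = 0.96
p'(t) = -6*t^2 + 2*t + 6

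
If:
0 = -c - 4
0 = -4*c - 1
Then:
No Solution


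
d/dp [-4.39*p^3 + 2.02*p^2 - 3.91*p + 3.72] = -13.17*p^2 + 4.04*p - 3.91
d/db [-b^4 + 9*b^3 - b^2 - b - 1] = -4*b^3 + 27*b^2 - 2*b - 1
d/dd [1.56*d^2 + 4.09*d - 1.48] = 3.12*d + 4.09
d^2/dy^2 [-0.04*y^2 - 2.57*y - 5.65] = -0.0800000000000000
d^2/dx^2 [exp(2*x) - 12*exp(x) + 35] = 4*(exp(x) - 3)*exp(x)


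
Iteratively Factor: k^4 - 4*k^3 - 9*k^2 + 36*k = (k + 3)*(k^3 - 7*k^2 + 12*k) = (k - 3)*(k + 3)*(k^2 - 4*k) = k*(k - 3)*(k + 3)*(k - 4)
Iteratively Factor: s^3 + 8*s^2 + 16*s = (s + 4)*(s^2 + 4*s) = s*(s + 4)*(s + 4)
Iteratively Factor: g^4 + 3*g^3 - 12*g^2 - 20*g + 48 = (g - 2)*(g^3 + 5*g^2 - 2*g - 24) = (g - 2)^2*(g^2 + 7*g + 12) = (g - 2)^2*(g + 4)*(g + 3)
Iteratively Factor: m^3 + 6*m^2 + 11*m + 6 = (m + 1)*(m^2 + 5*m + 6) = (m + 1)*(m + 3)*(m + 2)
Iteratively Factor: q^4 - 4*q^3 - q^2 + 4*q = (q)*(q^3 - 4*q^2 - q + 4) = q*(q + 1)*(q^2 - 5*q + 4) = q*(q - 4)*(q + 1)*(q - 1)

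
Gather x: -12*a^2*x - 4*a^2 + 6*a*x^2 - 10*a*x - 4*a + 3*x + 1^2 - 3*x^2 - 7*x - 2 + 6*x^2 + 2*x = -4*a^2 - 4*a + x^2*(6*a + 3) + x*(-12*a^2 - 10*a - 2) - 1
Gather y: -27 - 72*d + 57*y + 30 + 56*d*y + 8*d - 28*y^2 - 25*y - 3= -64*d - 28*y^2 + y*(56*d + 32)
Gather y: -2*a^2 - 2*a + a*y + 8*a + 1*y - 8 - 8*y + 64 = -2*a^2 + 6*a + y*(a - 7) + 56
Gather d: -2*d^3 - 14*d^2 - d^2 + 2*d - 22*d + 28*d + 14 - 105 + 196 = -2*d^3 - 15*d^2 + 8*d + 105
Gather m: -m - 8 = -m - 8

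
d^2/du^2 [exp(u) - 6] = exp(u)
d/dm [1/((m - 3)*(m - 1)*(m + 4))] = (13 - 3*m^2)/(m^6 - 26*m^4 + 24*m^3 + 169*m^2 - 312*m + 144)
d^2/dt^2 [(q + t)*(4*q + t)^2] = 18*q + 6*t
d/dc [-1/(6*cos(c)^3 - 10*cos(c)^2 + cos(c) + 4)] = (-18*cos(c)^2 + 20*cos(c) - 1)*sin(c)/(6*cos(c)^3 - 10*cos(c)^2 + cos(c) + 4)^2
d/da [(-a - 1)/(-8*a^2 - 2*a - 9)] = (-8*a^2 - 16*a + 7)/(64*a^4 + 32*a^3 + 148*a^2 + 36*a + 81)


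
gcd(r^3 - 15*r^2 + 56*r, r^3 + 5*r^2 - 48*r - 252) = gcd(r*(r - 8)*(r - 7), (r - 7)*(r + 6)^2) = r - 7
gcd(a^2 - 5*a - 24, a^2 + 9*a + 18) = a + 3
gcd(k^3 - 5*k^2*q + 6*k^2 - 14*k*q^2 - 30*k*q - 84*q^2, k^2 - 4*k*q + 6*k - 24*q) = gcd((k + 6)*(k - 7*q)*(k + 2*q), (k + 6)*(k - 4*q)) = k + 6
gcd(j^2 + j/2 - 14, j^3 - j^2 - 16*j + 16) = j + 4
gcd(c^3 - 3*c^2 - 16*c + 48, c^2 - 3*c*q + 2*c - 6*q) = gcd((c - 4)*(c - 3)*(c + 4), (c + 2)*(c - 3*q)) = 1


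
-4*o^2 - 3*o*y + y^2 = (-4*o + y)*(o + y)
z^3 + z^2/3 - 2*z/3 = z*(z - 2/3)*(z + 1)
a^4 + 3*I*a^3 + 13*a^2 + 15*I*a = a*(a - 3*I)*(a + I)*(a + 5*I)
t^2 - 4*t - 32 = (t - 8)*(t + 4)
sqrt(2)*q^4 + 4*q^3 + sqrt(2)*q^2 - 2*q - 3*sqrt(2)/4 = (q - sqrt(2)/2)*(q + sqrt(2)/2)*(q + 3*sqrt(2)/2)*(sqrt(2)*q + 1)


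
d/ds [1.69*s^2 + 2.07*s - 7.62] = 3.38*s + 2.07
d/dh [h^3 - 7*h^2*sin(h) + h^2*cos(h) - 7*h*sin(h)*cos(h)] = -h^2*sin(h) - 7*h^2*cos(h) + 3*h^2 - 14*h*sin(h) + 2*h*cos(h) - 7*h*cos(2*h) - 7*sin(2*h)/2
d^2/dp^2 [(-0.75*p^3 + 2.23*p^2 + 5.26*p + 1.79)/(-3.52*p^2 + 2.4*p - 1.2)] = (5.6843418860808e-14*p^4 - 165.721088*p^3 - 89.515776*p^2 + 230.52096*p - 42.21888)/(43.614208*p^6 - 89.21088*p^5 + 105.43104*p^4 - 74.6496*p^3 + 35.9424*p^2 - 10.368*p + 1.728)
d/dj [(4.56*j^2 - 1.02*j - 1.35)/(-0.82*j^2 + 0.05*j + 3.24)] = (-0.6084*j^2 + 27.3348*j - 3.2373)/(0.6724*j^4 - 0.082*j^3 - 5.3111*j^2 + 0.324*j + 10.4976)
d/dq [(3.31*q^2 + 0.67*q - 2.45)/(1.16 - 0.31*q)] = (-1.0261*q^2 + 7.6792*q + 0.0176999999999999)/(0.0961*q^2 - 0.7192*q + 1.3456)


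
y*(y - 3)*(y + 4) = y^3 + y^2 - 12*y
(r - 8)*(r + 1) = r^2 - 7*r - 8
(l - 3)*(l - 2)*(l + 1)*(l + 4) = l^4 - 15*l^2 + 10*l + 24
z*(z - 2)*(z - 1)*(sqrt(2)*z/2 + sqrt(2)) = sqrt(2)*z^4/2 - sqrt(2)*z^3/2 - 2*sqrt(2)*z^2 + 2*sqrt(2)*z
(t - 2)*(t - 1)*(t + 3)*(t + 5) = t^4 + 5*t^3 - 7*t^2 - 29*t + 30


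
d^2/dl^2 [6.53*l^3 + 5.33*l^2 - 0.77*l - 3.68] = 39.18*l + 10.66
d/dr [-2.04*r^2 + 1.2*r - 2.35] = 1.2 - 4.08*r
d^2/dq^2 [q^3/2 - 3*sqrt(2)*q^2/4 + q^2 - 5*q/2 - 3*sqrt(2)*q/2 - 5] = 3*q - 3*sqrt(2)/2 + 2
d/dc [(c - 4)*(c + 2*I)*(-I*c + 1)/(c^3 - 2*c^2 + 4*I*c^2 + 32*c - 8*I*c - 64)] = (c^4*(1 - 2*I) + c^3*(8 - 68*I) + c^2*(112 + 372*I) + c*(-448 - 544*I) + 832 + 128*I)/(c^6 + c^5*(-4 + 8*I) + c^4*(52 - 32*I) + c^3*(-192 + 288*I) + c^2*(1216 - 1024*I) + c*(-4096 + 1024*I) + 4096)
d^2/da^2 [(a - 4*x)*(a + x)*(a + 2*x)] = 6*a - 2*x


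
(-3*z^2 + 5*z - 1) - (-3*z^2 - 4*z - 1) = 9*z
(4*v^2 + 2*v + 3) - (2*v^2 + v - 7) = 2*v^2 + v + 10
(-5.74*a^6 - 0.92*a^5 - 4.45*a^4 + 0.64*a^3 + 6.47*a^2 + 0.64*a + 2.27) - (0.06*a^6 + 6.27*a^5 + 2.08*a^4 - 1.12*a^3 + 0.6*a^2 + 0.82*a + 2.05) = -5.8*a^6 - 7.19*a^5 - 6.53*a^4 + 1.76*a^3 + 5.87*a^2 - 0.18*a + 0.22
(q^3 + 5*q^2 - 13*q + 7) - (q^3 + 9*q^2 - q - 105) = -4*q^2 - 12*q + 112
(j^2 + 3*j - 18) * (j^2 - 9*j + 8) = j^4 - 6*j^3 - 37*j^2 + 186*j - 144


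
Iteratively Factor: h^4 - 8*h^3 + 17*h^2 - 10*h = (h)*(h^3 - 8*h^2 + 17*h - 10) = h*(h - 2)*(h^2 - 6*h + 5) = h*(h - 5)*(h - 2)*(h - 1)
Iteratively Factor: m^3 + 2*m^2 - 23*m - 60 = (m + 3)*(m^2 - m - 20) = (m - 5)*(m + 3)*(m + 4)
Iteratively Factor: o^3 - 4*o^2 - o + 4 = (o - 4)*(o^2 - 1) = (o - 4)*(o - 1)*(o + 1)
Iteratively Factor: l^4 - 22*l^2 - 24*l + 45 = (l + 3)*(l^3 - 3*l^2 - 13*l + 15) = (l - 5)*(l + 3)*(l^2 + 2*l - 3) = (l - 5)*(l + 3)^2*(l - 1)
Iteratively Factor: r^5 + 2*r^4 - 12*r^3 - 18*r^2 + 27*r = (r - 3)*(r^4 + 5*r^3 + 3*r^2 - 9*r) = (r - 3)*(r - 1)*(r^3 + 6*r^2 + 9*r) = (r - 3)*(r - 1)*(r + 3)*(r^2 + 3*r) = (r - 3)*(r - 1)*(r + 3)^2*(r)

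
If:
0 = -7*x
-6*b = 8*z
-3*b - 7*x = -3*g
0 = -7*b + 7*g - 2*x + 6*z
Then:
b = 0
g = 0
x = 0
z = 0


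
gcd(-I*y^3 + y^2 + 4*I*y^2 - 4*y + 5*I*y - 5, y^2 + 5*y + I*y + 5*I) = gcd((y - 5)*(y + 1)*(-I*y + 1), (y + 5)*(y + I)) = y + I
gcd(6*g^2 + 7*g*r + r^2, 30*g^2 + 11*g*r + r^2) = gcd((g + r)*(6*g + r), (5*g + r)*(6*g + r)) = 6*g + r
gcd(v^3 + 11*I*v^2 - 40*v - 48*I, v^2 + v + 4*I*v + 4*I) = v + 4*I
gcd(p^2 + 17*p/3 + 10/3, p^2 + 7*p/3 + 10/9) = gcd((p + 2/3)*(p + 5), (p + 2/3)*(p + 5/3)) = p + 2/3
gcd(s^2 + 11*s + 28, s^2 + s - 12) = s + 4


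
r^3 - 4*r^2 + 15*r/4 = r*(r - 5/2)*(r - 3/2)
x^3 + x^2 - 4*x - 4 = (x - 2)*(x + 1)*(x + 2)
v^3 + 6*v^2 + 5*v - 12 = (v - 1)*(v + 3)*(v + 4)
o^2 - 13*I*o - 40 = (o - 8*I)*(o - 5*I)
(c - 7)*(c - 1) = c^2 - 8*c + 7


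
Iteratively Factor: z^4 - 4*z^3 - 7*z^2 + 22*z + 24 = (z + 1)*(z^3 - 5*z^2 - 2*z + 24) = (z - 4)*(z + 1)*(z^2 - z - 6) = (z - 4)*(z + 1)*(z + 2)*(z - 3)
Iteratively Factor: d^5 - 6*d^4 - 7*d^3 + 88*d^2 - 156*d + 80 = (d - 1)*(d^4 - 5*d^3 - 12*d^2 + 76*d - 80) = (d - 2)*(d - 1)*(d^3 - 3*d^2 - 18*d + 40) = (d - 2)*(d - 1)*(d + 4)*(d^2 - 7*d + 10) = (d - 5)*(d - 2)*(d - 1)*(d + 4)*(d - 2)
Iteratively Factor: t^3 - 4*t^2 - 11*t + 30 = (t + 3)*(t^2 - 7*t + 10) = (t - 2)*(t + 3)*(t - 5)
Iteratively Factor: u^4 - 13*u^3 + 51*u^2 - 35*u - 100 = (u - 5)*(u^3 - 8*u^2 + 11*u + 20) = (u - 5)^2*(u^2 - 3*u - 4) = (u - 5)^2*(u + 1)*(u - 4)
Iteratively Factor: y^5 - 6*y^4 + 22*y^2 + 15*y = (y)*(y^4 - 6*y^3 + 22*y + 15) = y*(y - 3)*(y^3 - 3*y^2 - 9*y - 5) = y*(y - 3)*(y + 1)*(y^2 - 4*y - 5) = y*(y - 3)*(y + 1)^2*(y - 5)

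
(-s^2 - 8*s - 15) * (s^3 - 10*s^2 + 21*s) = -s^5 + 2*s^4 + 44*s^3 - 18*s^2 - 315*s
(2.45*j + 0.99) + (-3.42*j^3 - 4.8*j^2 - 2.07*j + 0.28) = -3.42*j^3 - 4.8*j^2 + 0.38*j + 1.27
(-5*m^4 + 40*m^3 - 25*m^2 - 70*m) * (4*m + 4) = -20*m^5 + 140*m^4 + 60*m^3 - 380*m^2 - 280*m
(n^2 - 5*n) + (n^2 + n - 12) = 2*n^2 - 4*n - 12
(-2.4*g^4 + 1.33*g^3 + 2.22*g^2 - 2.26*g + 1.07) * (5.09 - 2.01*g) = 4.824*g^5 - 14.8893*g^4 + 2.3075*g^3 + 15.8424*g^2 - 13.6541*g + 5.4463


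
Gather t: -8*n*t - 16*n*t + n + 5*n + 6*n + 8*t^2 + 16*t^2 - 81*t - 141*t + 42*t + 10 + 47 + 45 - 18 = 12*n + 24*t^2 + t*(-24*n - 180) + 84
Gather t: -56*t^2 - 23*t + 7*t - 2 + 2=-56*t^2 - 16*t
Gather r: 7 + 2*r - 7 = 2*r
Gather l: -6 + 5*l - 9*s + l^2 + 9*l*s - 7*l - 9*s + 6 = l^2 + l*(9*s - 2) - 18*s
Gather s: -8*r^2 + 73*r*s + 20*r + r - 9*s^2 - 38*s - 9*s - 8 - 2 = -8*r^2 + 21*r - 9*s^2 + s*(73*r - 47) - 10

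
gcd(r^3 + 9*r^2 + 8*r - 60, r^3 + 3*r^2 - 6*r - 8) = r - 2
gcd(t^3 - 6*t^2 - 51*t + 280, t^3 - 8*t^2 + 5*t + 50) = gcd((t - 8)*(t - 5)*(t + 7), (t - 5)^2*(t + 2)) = t - 5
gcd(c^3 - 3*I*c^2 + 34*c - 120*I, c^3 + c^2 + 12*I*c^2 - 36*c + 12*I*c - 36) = c + 6*I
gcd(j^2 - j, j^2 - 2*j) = j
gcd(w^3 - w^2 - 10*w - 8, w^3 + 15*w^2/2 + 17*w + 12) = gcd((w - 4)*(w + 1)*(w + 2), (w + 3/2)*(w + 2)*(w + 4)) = w + 2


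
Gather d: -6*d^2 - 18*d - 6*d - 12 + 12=-6*d^2 - 24*d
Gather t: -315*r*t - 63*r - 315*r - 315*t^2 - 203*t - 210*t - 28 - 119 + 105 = -378*r - 315*t^2 + t*(-315*r - 413) - 42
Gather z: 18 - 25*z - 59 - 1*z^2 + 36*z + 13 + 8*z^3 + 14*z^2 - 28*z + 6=8*z^3 + 13*z^2 - 17*z - 22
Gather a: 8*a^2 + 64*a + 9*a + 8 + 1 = 8*a^2 + 73*a + 9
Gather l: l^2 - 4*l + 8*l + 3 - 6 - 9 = l^2 + 4*l - 12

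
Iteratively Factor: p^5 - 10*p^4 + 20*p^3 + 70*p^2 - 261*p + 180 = (p - 1)*(p^4 - 9*p^3 + 11*p^2 + 81*p - 180) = (p - 3)*(p - 1)*(p^3 - 6*p^2 - 7*p + 60) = (p - 3)*(p - 1)*(p + 3)*(p^2 - 9*p + 20) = (p - 5)*(p - 3)*(p - 1)*(p + 3)*(p - 4)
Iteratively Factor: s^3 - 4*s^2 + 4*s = (s - 2)*(s^2 - 2*s) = (s - 2)^2*(s)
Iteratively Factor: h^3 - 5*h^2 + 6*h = (h - 3)*(h^2 - 2*h) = h*(h - 3)*(h - 2)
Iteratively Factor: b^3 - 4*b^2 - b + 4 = (b + 1)*(b^2 - 5*b + 4) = (b - 1)*(b + 1)*(b - 4)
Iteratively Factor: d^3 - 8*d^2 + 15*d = (d)*(d^2 - 8*d + 15) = d*(d - 5)*(d - 3)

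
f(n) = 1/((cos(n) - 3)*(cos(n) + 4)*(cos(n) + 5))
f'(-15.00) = 0.00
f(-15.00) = -0.02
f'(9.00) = 0.00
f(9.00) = -0.02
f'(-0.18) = -0.00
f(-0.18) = -0.02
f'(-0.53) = -0.00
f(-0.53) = -0.02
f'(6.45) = 0.00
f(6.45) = -0.02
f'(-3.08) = 0.00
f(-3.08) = -0.02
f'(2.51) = -0.00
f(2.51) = -0.02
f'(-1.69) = 0.00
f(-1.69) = -0.02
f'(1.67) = -0.00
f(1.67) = -0.02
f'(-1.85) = 0.00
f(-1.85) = -0.02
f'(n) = sin(n)/((cos(n) - 3)*(cos(n) + 4)*(cos(n) + 5)^2) + sin(n)/((cos(n) - 3)*(cos(n) + 4)^2*(cos(n) + 5)) + sin(n)/((cos(n) - 3)^2*(cos(n) + 4)*(cos(n) + 5)) = (-3*sin(n)^2 + 12*cos(n) - 4)*sin(n)/((cos(n) - 3)^2*(cos(n) + 4)^2*(cos(n) + 5)^2)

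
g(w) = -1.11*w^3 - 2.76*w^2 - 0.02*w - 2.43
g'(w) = -3.33*w^2 - 5.52*w - 0.02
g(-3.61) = 13.89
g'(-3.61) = -23.49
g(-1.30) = -4.63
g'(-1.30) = 1.53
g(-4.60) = 47.30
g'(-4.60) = -45.09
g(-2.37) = -3.11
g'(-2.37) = -5.64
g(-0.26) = -2.59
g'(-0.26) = 1.19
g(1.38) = -10.63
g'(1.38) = -13.98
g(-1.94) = -4.67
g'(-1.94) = -1.84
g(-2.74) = -0.26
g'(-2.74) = -9.90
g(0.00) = -2.43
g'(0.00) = -0.02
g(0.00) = -2.43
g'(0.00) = -0.02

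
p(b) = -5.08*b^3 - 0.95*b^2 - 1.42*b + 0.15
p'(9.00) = -1252.96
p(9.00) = -3792.90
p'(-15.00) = -3401.92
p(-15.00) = 16952.70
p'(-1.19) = -20.74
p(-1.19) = 9.06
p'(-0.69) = -7.36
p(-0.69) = 2.35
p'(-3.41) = -172.15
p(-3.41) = 195.38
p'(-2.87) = -121.50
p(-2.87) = 116.49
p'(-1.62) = -38.34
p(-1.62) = 21.55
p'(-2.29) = -76.99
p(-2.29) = 59.43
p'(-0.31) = -2.30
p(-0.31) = 0.65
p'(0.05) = -1.55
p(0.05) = 0.08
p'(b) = -15.24*b^2 - 1.9*b - 1.42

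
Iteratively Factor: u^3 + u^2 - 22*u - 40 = (u - 5)*(u^2 + 6*u + 8) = (u - 5)*(u + 4)*(u + 2)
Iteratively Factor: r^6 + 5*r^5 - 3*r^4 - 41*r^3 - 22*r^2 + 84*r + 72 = (r + 3)*(r^5 + 2*r^4 - 9*r^3 - 14*r^2 + 20*r + 24) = (r - 2)*(r + 3)*(r^4 + 4*r^3 - r^2 - 16*r - 12) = (r - 2)*(r + 2)*(r + 3)*(r^3 + 2*r^2 - 5*r - 6) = (r - 2)*(r + 1)*(r + 2)*(r + 3)*(r^2 + r - 6) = (r - 2)*(r + 1)*(r + 2)*(r + 3)^2*(r - 2)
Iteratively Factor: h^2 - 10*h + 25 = (h - 5)*(h - 5)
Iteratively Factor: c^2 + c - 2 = (c + 2)*(c - 1)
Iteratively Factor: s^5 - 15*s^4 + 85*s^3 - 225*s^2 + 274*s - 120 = (s - 4)*(s^4 - 11*s^3 + 41*s^2 - 61*s + 30) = (s - 5)*(s - 4)*(s^3 - 6*s^2 + 11*s - 6) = (s - 5)*(s - 4)*(s - 1)*(s^2 - 5*s + 6) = (s - 5)*(s - 4)*(s - 2)*(s - 1)*(s - 3)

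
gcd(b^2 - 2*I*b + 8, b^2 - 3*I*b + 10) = b + 2*I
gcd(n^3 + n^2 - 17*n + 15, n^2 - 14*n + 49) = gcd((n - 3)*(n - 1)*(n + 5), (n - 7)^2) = 1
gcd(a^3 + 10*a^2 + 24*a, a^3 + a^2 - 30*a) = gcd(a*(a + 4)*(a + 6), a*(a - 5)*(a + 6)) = a^2 + 6*a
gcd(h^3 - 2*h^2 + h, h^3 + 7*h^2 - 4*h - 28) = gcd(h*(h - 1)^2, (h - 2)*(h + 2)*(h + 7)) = 1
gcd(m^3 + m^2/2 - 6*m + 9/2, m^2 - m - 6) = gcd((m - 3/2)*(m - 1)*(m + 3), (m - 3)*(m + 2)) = 1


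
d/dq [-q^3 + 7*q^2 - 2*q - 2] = -3*q^2 + 14*q - 2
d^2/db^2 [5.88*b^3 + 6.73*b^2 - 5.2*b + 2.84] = 35.28*b + 13.46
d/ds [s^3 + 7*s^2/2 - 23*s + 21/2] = 3*s^2 + 7*s - 23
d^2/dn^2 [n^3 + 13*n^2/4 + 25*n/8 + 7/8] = 6*n + 13/2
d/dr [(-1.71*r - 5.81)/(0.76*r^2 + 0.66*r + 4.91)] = (1.2996*r^2 + 8.8312*r - 4.5615)/(0.5776*r^4 + 1.0032*r^3 + 7.8988*r^2 + 6.4812*r + 24.1081)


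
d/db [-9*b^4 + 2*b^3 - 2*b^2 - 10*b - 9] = -36*b^3 + 6*b^2 - 4*b - 10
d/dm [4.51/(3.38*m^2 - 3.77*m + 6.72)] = (17.0027 - 30.4876*m)/(3.38*m^2 - 3.77*m + 6.72)^2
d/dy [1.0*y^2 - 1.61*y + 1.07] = 2.0*y - 1.61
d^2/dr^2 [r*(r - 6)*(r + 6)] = 6*r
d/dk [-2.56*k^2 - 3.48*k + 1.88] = -5.12*k - 3.48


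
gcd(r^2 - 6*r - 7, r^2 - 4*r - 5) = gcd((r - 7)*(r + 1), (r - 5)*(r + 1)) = r + 1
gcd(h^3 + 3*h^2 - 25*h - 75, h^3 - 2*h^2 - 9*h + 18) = h + 3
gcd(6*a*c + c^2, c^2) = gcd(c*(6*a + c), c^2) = c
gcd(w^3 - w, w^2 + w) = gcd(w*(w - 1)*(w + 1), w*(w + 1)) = w^2 + w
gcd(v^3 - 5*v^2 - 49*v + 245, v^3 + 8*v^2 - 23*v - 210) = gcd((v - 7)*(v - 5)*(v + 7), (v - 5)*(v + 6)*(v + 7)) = v^2 + 2*v - 35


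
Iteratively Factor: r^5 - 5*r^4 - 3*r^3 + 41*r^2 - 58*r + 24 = (r + 3)*(r^4 - 8*r^3 + 21*r^2 - 22*r + 8) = (r - 1)*(r + 3)*(r^3 - 7*r^2 + 14*r - 8) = (r - 4)*(r - 1)*(r + 3)*(r^2 - 3*r + 2) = (r - 4)*(r - 2)*(r - 1)*(r + 3)*(r - 1)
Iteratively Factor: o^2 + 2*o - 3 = (o + 3)*(o - 1)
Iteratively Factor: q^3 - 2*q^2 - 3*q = (q + 1)*(q^2 - 3*q) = (q - 3)*(q + 1)*(q)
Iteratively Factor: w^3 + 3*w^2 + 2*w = (w + 2)*(w^2 + w) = w*(w + 2)*(w + 1)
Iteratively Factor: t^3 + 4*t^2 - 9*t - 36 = (t + 4)*(t^2 - 9) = (t - 3)*(t + 4)*(t + 3)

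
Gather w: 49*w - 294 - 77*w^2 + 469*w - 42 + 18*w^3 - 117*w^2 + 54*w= 18*w^3 - 194*w^2 + 572*w - 336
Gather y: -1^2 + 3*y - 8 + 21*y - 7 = 24*y - 16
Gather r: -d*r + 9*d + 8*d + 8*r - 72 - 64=17*d + r*(8 - d) - 136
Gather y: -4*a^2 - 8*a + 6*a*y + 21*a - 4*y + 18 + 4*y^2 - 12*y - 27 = -4*a^2 + 13*a + 4*y^2 + y*(6*a - 16) - 9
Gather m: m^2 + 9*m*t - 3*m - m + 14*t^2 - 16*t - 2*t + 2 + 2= m^2 + m*(9*t - 4) + 14*t^2 - 18*t + 4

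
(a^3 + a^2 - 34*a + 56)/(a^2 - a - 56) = (a^2 - 6*a + 8)/(a - 8)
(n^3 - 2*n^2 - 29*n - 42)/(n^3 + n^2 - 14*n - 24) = (n - 7)/(n - 4)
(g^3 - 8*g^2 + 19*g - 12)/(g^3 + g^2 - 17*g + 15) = (g - 4)/(g + 5)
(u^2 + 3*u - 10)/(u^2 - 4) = (u + 5)/(u + 2)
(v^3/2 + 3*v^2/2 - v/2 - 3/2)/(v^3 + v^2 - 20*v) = (v^3 + 3*v^2 - v - 3)/(2*v*(v^2 + v - 20))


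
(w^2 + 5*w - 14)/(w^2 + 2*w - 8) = (w + 7)/(w + 4)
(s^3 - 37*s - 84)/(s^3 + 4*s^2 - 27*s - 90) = (s^2 - 3*s - 28)/(s^2 + s - 30)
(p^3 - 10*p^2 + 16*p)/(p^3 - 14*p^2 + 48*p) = (p - 2)/(p - 6)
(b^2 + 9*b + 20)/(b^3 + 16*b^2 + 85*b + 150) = (b + 4)/(b^2 + 11*b + 30)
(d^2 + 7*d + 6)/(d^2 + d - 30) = (d + 1)/(d - 5)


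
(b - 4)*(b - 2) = b^2 - 6*b + 8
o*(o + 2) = o^2 + 2*o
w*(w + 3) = w^2 + 3*w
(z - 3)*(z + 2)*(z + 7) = z^3 + 6*z^2 - 13*z - 42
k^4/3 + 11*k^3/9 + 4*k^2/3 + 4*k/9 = k*(k/3 + 1/3)*(k + 2/3)*(k + 2)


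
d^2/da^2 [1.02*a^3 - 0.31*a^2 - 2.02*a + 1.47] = 6.12*a - 0.62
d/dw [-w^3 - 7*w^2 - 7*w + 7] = -3*w^2 - 14*w - 7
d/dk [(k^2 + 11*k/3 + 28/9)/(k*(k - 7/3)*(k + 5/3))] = (-81*k^4 - 594*k^3 - 873*k^2 + 336*k + 980)/(k^2*(81*k^4 - 108*k^3 - 594*k^2 + 420*k + 1225))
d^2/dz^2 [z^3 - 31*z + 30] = 6*z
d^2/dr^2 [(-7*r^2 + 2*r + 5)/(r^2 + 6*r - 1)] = 4*(22*r^3 - 3*r^2 + 48*r + 95)/(r^6 + 18*r^5 + 105*r^4 + 180*r^3 - 105*r^2 + 18*r - 1)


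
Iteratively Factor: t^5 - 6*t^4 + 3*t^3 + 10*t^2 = (t - 5)*(t^4 - t^3 - 2*t^2) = t*(t - 5)*(t^3 - t^2 - 2*t) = t*(t - 5)*(t - 2)*(t^2 + t) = t^2*(t - 5)*(t - 2)*(t + 1)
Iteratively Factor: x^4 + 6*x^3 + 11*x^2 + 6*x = (x + 1)*(x^3 + 5*x^2 + 6*x) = (x + 1)*(x + 2)*(x^2 + 3*x) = (x + 1)*(x + 2)*(x + 3)*(x)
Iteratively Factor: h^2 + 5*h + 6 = (h + 2)*(h + 3)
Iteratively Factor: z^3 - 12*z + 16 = (z + 4)*(z^2 - 4*z + 4) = (z - 2)*(z + 4)*(z - 2)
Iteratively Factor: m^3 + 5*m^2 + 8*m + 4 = (m + 1)*(m^2 + 4*m + 4) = (m + 1)*(m + 2)*(m + 2)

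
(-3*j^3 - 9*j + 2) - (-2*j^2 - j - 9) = -3*j^3 + 2*j^2 - 8*j + 11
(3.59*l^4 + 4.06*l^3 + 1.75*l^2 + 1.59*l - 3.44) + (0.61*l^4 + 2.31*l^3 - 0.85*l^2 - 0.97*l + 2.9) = 4.2*l^4 + 6.37*l^3 + 0.9*l^2 + 0.62*l - 0.54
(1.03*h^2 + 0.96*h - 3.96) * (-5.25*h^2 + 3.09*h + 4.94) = -5.4075*h^4 - 1.8573*h^3 + 28.8446*h^2 - 7.494*h - 19.5624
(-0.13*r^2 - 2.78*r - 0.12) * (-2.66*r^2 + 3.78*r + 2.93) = 0.3458*r^4 + 6.9034*r^3 - 10.5701*r^2 - 8.599*r - 0.3516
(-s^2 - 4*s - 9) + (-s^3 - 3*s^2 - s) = -s^3 - 4*s^2 - 5*s - 9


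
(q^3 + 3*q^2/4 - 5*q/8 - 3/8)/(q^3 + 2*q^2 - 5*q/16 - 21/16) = 2*(2*q + 1)/(4*q + 7)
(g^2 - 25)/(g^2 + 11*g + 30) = (g - 5)/(g + 6)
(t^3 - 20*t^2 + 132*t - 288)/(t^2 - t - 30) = (t^2 - 14*t + 48)/(t + 5)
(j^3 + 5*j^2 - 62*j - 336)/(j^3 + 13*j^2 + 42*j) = (j - 8)/j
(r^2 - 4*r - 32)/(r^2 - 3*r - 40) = (r + 4)/(r + 5)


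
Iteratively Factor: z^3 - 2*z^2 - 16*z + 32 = (z + 4)*(z^2 - 6*z + 8) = (z - 4)*(z + 4)*(z - 2)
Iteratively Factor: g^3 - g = (g)*(g^2 - 1) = g*(g - 1)*(g + 1)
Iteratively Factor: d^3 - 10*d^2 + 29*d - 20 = (d - 4)*(d^2 - 6*d + 5) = (d - 5)*(d - 4)*(d - 1)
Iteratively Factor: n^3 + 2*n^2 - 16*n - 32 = (n + 2)*(n^2 - 16) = (n - 4)*(n + 2)*(n + 4)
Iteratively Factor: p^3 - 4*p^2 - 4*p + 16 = (p - 2)*(p^2 - 2*p - 8) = (p - 4)*(p - 2)*(p + 2)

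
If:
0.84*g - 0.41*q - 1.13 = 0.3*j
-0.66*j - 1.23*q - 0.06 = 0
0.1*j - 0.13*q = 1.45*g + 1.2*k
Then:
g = 1.31277056277056 - 0.177489177489178*q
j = -1.86363636363636*q - 0.0909090909090909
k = -0.0491702741702742*q - 1.59384018759019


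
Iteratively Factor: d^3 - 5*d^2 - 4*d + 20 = (d - 5)*(d^2 - 4) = (d - 5)*(d + 2)*(d - 2)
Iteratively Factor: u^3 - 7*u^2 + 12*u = (u - 3)*(u^2 - 4*u) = u*(u - 3)*(u - 4)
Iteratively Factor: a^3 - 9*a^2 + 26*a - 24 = (a - 3)*(a^2 - 6*a + 8) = (a - 4)*(a - 3)*(a - 2)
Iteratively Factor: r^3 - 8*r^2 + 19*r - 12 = (r - 1)*(r^2 - 7*r + 12) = (r - 4)*(r - 1)*(r - 3)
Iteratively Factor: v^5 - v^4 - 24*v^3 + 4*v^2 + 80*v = (v - 2)*(v^4 + v^3 - 22*v^2 - 40*v) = (v - 2)*(v + 4)*(v^3 - 3*v^2 - 10*v) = v*(v - 2)*(v + 4)*(v^2 - 3*v - 10) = v*(v - 2)*(v + 2)*(v + 4)*(v - 5)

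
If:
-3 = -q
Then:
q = 3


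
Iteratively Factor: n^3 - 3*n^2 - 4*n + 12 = (n - 3)*(n^2 - 4) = (n - 3)*(n - 2)*(n + 2)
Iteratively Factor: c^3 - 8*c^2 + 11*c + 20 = (c - 5)*(c^2 - 3*c - 4) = (c - 5)*(c - 4)*(c + 1)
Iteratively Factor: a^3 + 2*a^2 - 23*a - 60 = (a + 4)*(a^2 - 2*a - 15) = (a - 5)*(a + 4)*(a + 3)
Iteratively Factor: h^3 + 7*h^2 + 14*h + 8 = (h + 2)*(h^2 + 5*h + 4) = (h + 2)*(h + 4)*(h + 1)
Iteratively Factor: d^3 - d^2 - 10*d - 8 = (d + 2)*(d^2 - 3*d - 4) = (d + 1)*(d + 2)*(d - 4)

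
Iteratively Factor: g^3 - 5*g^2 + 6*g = (g)*(g^2 - 5*g + 6) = g*(g - 3)*(g - 2)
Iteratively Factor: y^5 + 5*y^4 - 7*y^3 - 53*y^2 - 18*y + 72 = (y + 3)*(y^4 + 2*y^3 - 13*y^2 - 14*y + 24) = (y + 3)*(y + 4)*(y^3 - 2*y^2 - 5*y + 6) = (y - 3)*(y + 3)*(y + 4)*(y^2 + y - 2) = (y - 3)*(y + 2)*(y + 3)*(y + 4)*(y - 1)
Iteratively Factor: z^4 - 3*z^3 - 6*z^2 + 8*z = (z - 4)*(z^3 + z^2 - 2*z) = (z - 4)*(z - 1)*(z^2 + 2*z) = z*(z - 4)*(z - 1)*(z + 2)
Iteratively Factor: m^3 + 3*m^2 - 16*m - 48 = (m + 3)*(m^2 - 16) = (m + 3)*(m + 4)*(m - 4)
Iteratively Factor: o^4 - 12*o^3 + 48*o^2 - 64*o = (o - 4)*(o^3 - 8*o^2 + 16*o) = (o - 4)^2*(o^2 - 4*o) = o*(o - 4)^2*(o - 4)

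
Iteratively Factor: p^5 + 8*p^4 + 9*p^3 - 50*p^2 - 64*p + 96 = (p - 1)*(p^4 + 9*p^3 + 18*p^2 - 32*p - 96) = (p - 1)*(p + 4)*(p^3 + 5*p^2 - 2*p - 24) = (p - 1)*(p + 4)^2*(p^2 + p - 6) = (p - 2)*(p - 1)*(p + 4)^2*(p + 3)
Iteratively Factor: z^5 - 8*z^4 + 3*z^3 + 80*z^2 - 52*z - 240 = (z - 3)*(z^4 - 5*z^3 - 12*z^2 + 44*z + 80) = (z - 5)*(z - 3)*(z^3 - 12*z - 16) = (z - 5)*(z - 4)*(z - 3)*(z^2 + 4*z + 4) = (z - 5)*(z - 4)*(z - 3)*(z + 2)*(z + 2)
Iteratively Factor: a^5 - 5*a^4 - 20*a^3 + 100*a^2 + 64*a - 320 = (a + 4)*(a^4 - 9*a^3 + 16*a^2 + 36*a - 80) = (a + 2)*(a + 4)*(a^3 - 11*a^2 + 38*a - 40) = (a - 4)*(a + 2)*(a + 4)*(a^2 - 7*a + 10) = (a - 4)*(a - 2)*(a + 2)*(a + 4)*(a - 5)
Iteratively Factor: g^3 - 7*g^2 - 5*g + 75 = (g - 5)*(g^2 - 2*g - 15) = (g - 5)*(g + 3)*(g - 5)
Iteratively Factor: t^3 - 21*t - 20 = (t + 1)*(t^2 - t - 20) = (t + 1)*(t + 4)*(t - 5)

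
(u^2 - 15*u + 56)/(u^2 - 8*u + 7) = (u - 8)/(u - 1)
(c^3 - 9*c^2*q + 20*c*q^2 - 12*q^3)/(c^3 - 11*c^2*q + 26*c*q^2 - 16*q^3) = (-c + 6*q)/(-c + 8*q)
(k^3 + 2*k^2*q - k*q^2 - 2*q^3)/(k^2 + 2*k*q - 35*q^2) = (k^3 + 2*k^2*q - k*q^2 - 2*q^3)/(k^2 + 2*k*q - 35*q^2)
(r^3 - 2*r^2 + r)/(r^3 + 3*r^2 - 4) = r*(r - 1)/(r^2 + 4*r + 4)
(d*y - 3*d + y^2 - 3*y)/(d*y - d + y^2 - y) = (y - 3)/(y - 1)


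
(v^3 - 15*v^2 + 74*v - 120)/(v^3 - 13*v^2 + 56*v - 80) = (v - 6)/(v - 4)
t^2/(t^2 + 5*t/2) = 2*t/(2*t + 5)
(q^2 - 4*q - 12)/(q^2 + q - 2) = (q - 6)/(q - 1)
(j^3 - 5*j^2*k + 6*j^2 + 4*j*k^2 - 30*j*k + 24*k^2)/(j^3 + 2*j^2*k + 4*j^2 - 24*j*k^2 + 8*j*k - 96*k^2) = (j^2 - j*k + 6*j - 6*k)/(j^2 + 6*j*k + 4*j + 24*k)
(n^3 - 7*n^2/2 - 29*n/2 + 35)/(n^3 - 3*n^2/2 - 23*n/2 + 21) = (n - 5)/(n - 3)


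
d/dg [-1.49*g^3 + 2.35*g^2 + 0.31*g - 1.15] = -4.47*g^2 + 4.7*g + 0.31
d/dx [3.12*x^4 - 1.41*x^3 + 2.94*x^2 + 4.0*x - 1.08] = 12.48*x^3 - 4.23*x^2 + 5.88*x + 4.0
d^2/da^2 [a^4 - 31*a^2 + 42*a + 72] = 12*a^2 - 62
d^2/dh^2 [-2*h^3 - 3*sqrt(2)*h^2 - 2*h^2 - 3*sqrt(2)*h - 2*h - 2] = -12*h - 6*sqrt(2) - 4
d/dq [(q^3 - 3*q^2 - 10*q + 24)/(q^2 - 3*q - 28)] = (q^4 - 6*q^3 - 65*q^2 + 120*q + 352)/(q^4 - 6*q^3 - 47*q^2 + 168*q + 784)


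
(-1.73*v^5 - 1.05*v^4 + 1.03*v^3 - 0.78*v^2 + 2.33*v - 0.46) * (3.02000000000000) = -5.2246*v^5 - 3.171*v^4 + 3.1106*v^3 - 2.3556*v^2 + 7.0366*v - 1.3892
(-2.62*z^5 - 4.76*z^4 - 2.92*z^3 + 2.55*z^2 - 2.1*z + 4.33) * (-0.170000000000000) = 0.4454*z^5 + 0.8092*z^4 + 0.4964*z^3 - 0.4335*z^2 + 0.357*z - 0.7361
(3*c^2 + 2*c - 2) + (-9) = 3*c^2 + 2*c - 11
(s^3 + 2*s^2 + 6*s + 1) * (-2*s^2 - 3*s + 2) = -2*s^5 - 7*s^4 - 16*s^3 - 16*s^2 + 9*s + 2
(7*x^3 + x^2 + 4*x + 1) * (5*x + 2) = 35*x^4 + 19*x^3 + 22*x^2 + 13*x + 2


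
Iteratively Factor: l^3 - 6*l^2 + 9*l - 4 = (l - 1)*(l^2 - 5*l + 4) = (l - 4)*(l - 1)*(l - 1)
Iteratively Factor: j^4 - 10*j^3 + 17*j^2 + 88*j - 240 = (j - 4)*(j^3 - 6*j^2 - 7*j + 60) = (j - 4)^2*(j^2 - 2*j - 15) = (j - 4)^2*(j + 3)*(j - 5)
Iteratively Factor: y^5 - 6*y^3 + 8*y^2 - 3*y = (y - 1)*(y^4 + y^3 - 5*y^2 + 3*y) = y*(y - 1)*(y^3 + y^2 - 5*y + 3) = y*(y - 1)^2*(y^2 + 2*y - 3) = y*(y - 1)^2*(y + 3)*(y - 1)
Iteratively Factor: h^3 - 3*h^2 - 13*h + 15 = (h + 3)*(h^2 - 6*h + 5) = (h - 1)*(h + 3)*(h - 5)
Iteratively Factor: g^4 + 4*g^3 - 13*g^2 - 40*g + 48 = (g + 4)*(g^3 - 13*g + 12) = (g + 4)^2*(g^2 - 4*g + 3) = (g - 3)*(g + 4)^2*(g - 1)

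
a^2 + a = a*(a + 1)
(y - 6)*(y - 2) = y^2 - 8*y + 12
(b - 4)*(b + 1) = b^2 - 3*b - 4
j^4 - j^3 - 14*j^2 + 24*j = j*(j - 3)*(j - 2)*(j + 4)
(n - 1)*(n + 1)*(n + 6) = n^3 + 6*n^2 - n - 6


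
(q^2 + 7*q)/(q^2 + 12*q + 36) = q*(q + 7)/(q^2 + 12*q + 36)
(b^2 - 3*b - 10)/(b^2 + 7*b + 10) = (b - 5)/(b + 5)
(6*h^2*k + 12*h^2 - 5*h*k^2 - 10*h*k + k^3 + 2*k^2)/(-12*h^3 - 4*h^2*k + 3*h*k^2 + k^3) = (-3*h*k - 6*h + k^2 + 2*k)/(6*h^2 + 5*h*k + k^2)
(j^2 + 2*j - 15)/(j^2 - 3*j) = (j + 5)/j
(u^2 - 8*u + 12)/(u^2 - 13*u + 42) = (u - 2)/(u - 7)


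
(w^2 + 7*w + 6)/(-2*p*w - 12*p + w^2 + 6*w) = (-w - 1)/(2*p - w)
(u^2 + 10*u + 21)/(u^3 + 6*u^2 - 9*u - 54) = (u + 7)/(u^2 + 3*u - 18)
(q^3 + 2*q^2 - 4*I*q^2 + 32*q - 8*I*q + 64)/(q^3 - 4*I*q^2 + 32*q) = (q + 2)/q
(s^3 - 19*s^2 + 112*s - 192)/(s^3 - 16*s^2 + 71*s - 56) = (s^2 - 11*s + 24)/(s^2 - 8*s + 7)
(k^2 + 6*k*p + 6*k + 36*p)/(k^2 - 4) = (k^2 + 6*k*p + 6*k + 36*p)/(k^2 - 4)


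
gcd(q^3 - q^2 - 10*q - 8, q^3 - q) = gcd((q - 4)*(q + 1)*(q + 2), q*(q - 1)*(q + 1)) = q + 1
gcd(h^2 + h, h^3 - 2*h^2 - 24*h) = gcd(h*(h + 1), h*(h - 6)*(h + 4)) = h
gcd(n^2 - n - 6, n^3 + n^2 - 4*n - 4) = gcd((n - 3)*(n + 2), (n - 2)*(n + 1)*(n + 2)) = n + 2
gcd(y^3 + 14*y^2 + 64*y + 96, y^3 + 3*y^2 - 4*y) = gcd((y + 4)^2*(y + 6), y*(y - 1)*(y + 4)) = y + 4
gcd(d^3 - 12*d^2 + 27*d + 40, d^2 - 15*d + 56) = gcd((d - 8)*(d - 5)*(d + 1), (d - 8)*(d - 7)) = d - 8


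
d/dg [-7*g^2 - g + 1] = -14*g - 1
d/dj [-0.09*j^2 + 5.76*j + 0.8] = 5.76 - 0.18*j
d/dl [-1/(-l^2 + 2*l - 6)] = 2*(1 - l)/(l^2 - 2*l + 6)^2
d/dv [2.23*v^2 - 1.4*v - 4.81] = 4.46*v - 1.4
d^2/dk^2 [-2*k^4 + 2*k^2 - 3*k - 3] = 4 - 24*k^2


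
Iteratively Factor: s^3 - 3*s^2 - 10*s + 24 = (s - 2)*(s^2 - s - 12) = (s - 4)*(s - 2)*(s + 3)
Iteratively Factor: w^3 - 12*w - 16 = (w - 4)*(w^2 + 4*w + 4) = (w - 4)*(w + 2)*(w + 2)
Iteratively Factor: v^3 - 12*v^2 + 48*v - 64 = (v - 4)*(v^2 - 8*v + 16) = (v - 4)^2*(v - 4)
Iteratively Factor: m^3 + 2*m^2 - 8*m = (m - 2)*(m^2 + 4*m) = (m - 2)*(m + 4)*(m)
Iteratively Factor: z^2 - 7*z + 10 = (z - 5)*(z - 2)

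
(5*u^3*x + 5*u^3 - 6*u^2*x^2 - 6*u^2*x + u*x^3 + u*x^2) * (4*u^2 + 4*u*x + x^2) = 20*u^5*x + 20*u^5 - 4*u^4*x^2 - 4*u^4*x - 15*u^3*x^3 - 15*u^3*x^2 - 2*u^2*x^4 - 2*u^2*x^3 + u*x^5 + u*x^4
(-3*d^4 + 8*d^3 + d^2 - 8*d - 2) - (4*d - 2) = -3*d^4 + 8*d^3 + d^2 - 12*d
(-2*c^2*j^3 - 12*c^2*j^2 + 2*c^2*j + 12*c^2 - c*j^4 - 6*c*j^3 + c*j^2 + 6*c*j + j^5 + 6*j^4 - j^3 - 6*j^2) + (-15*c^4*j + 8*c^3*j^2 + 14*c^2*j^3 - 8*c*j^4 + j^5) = -15*c^4*j + 8*c^3*j^2 + 12*c^2*j^3 - 12*c^2*j^2 + 2*c^2*j + 12*c^2 - 9*c*j^4 - 6*c*j^3 + c*j^2 + 6*c*j + 2*j^5 + 6*j^4 - j^3 - 6*j^2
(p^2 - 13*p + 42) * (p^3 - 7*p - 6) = p^5 - 13*p^4 + 35*p^3 + 85*p^2 - 216*p - 252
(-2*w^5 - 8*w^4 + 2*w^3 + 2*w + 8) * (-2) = 4*w^5 + 16*w^4 - 4*w^3 - 4*w - 16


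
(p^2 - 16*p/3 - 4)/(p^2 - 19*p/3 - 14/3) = (p - 6)/(p - 7)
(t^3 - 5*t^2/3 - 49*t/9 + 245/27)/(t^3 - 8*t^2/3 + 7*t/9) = (9*t^2 + 6*t - 35)/(3*t*(3*t - 1))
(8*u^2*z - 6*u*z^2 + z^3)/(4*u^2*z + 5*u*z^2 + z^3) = (8*u^2 - 6*u*z + z^2)/(4*u^2 + 5*u*z + z^2)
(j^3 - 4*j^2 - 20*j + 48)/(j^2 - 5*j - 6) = (j^2 + 2*j - 8)/(j + 1)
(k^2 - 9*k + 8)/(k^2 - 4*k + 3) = (k - 8)/(k - 3)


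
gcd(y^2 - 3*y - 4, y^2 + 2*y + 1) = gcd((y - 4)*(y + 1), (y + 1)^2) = y + 1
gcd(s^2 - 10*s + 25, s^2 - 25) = s - 5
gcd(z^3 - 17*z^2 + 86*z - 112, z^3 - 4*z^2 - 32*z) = z - 8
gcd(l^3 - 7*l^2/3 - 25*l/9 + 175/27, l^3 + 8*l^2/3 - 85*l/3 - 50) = l + 5/3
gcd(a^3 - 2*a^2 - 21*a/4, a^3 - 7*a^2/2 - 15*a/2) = a^2 + 3*a/2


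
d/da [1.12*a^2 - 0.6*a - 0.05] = 2.24*a - 0.6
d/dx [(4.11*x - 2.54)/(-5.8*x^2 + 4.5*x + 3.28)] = (23.838*x^2 - 29.464*x + 24.9108)/(33.64*x^4 - 52.2*x^3 - 17.798*x^2 + 29.52*x + 10.7584)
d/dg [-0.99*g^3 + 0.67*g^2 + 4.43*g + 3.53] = -2.97*g^2 + 1.34*g + 4.43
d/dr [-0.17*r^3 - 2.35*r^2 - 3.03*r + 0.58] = -0.51*r^2 - 4.7*r - 3.03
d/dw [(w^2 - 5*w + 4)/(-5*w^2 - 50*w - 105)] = (-15*w^2 - 34*w + 145)/(5*(w^4 + 20*w^3 + 142*w^2 + 420*w + 441))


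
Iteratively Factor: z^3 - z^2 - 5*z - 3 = (z - 3)*(z^2 + 2*z + 1) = (z - 3)*(z + 1)*(z + 1)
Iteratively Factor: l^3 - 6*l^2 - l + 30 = (l - 3)*(l^2 - 3*l - 10) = (l - 5)*(l - 3)*(l + 2)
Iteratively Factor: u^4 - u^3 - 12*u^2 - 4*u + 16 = (u - 4)*(u^3 + 3*u^2 - 4) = (u - 4)*(u - 1)*(u^2 + 4*u + 4) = (u - 4)*(u - 1)*(u + 2)*(u + 2)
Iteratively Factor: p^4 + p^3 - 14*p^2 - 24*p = (p)*(p^3 + p^2 - 14*p - 24) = p*(p + 2)*(p^2 - p - 12) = p*(p - 4)*(p + 2)*(p + 3)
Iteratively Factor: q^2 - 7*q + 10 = (q - 5)*(q - 2)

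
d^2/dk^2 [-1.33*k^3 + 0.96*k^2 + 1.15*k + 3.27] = 1.92 - 7.98*k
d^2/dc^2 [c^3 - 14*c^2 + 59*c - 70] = 6*c - 28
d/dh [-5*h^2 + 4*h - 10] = 4 - 10*h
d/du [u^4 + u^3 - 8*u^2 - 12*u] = 4*u^3 + 3*u^2 - 16*u - 12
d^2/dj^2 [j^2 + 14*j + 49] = 2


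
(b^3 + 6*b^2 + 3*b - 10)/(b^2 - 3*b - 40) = (b^2 + b - 2)/(b - 8)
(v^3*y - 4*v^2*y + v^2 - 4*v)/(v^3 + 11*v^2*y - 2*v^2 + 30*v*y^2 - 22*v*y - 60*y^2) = v*(v^2*y - 4*v*y + v - 4)/(v^3 + 11*v^2*y - 2*v^2 + 30*v*y^2 - 22*v*y - 60*y^2)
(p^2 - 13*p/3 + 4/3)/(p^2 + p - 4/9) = 3*(p - 4)/(3*p + 4)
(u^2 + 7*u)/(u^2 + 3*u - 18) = u*(u + 7)/(u^2 + 3*u - 18)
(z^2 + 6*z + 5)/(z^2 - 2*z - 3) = (z + 5)/(z - 3)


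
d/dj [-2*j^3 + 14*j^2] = 2*j*(14 - 3*j)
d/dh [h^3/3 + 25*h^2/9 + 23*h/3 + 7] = h^2 + 50*h/9 + 23/3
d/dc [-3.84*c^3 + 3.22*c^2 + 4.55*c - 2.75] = -11.52*c^2 + 6.44*c + 4.55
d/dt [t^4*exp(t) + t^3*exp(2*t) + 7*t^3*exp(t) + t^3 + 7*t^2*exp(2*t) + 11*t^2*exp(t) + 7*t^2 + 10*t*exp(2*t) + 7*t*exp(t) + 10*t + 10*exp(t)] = t^4*exp(t) + 2*t^3*exp(2*t) + 11*t^3*exp(t) + 17*t^2*exp(2*t) + 32*t^2*exp(t) + 3*t^2 + 34*t*exp(2*t) + 29*t*exp(t) + 14*t + 10*exp(2*t) + 17*exp(t) + 10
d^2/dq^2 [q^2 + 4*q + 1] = 2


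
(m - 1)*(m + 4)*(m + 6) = m^3 + 9*m^2 + 14*m - 24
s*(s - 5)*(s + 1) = s^3 - 4*s^2 - 5*s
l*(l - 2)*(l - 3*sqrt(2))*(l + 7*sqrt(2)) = l^4 - 2*l^3 + 4*sqrt(2)*l^3 - 42*l^2 - 8*sqrt(2)*l^2 + 84*l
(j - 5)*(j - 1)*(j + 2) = j^3 - 4*j^2 - 7*j + 10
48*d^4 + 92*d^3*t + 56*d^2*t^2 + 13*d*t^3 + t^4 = (d + t)*(2*d + t)*(4*d + t)*(6*d + t)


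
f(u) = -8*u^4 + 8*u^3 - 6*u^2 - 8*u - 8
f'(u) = -32*u^3 + 24*u^2 - 12*u - 8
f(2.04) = -119.92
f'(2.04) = -204.27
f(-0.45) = -6.67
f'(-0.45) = 5.18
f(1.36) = -37.22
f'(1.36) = -60.42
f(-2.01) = -211.70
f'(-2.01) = 372.94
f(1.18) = -28.16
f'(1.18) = -41.32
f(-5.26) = -7420.15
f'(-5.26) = 5376.15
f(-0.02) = -7.84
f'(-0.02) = -7.75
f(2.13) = -139.62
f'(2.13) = -233.91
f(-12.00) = -180488.00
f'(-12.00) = 58888.00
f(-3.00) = -902.00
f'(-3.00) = 1108.00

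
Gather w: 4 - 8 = -4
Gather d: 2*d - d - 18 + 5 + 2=d - 11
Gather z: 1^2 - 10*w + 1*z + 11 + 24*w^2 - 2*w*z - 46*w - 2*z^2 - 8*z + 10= 24*w^2 - 56*w - 2*z^2 + z*(-2*w - 7) + 22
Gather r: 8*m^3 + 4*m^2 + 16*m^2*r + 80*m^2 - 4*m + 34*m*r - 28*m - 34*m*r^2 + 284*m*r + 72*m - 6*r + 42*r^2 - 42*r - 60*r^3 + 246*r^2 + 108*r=8*m^3 + 84*m^2 + 40*m - 60*r^3 + r^2*(288 - 34*m) + r*(16*m^2 + 318*m + 60)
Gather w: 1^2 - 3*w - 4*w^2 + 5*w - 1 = -4*w^2 + 2*w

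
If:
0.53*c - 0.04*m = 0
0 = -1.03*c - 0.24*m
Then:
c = 0.00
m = 0.00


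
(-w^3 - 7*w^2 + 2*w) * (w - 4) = -w^4 - 3*w^3 + 30*w^2 - 8*w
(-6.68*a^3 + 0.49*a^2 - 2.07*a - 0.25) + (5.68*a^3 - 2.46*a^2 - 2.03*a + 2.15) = -1.0*a^3 - 1.97*a^2 - 4.1*a + 1.9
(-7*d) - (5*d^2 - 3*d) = -5*d^2 - 4*d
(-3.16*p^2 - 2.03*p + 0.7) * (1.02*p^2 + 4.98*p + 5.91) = -3.2232*p^4 - 17.8074*p^3 - 28.071*p^2 - 8.5113*p + 4.137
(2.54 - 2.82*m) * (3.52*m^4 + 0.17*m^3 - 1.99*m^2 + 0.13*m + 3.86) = -9.9264*m^5 + 8.4614*m^4 + 6.0436*m^3 - 5.4212*m^2 - 10.555*m + 9.8044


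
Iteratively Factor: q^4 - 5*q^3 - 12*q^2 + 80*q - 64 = (q - 4)*(q^3 - q^2 - 16*q + 16) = (q - 4)^2*(q^2 + 3*q - 4) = (q - 4)^2*(q - 1)*(q + 4)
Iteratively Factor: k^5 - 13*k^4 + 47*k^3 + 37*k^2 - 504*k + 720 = (k - 4)*(k^4 - 9*k^3 + 11*k^2 + 81*k - 180) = (k - 4)*(k - 3)*(k^3 - 6*k^2 - 7*k + 60) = (k - 4)*(k - 3)*(k + 3)*(k^2 - 9*k + 20) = (k - 4)^2*(k - 3)*(k + 3)*(k - 5)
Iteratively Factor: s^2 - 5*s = (s - 5)*(s)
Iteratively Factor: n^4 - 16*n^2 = (n - 4)*(n^3 + 4*n^2) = n*(n - 4)*(n^2 + 4*n) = n*(n - 4)*(n + 4)*(n)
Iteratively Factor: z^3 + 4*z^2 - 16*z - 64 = (z + 4)*(z^2 - 16) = (z - 4)*(z + 4)*(z + 4)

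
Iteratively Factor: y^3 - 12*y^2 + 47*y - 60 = (y - 3)*(y^2 - 9*y + 20) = (y - 5)*(y - 3)*(y - 4)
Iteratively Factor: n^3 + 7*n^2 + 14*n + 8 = (n + 4)*(n^2 + 3*n + 2) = (n + 1)*(n + 4)*(n + 2)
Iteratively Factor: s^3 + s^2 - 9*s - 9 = (s + 1)*(s^2 - 9) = (s + 1)*(s + 3)*(s - 3)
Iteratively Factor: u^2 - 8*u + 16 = (u - 4)*(u - 4)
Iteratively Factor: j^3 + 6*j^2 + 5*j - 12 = (j + 3)*(j^2 + 3*j - 4) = (j + 3)*(j + 4)*(j - 1)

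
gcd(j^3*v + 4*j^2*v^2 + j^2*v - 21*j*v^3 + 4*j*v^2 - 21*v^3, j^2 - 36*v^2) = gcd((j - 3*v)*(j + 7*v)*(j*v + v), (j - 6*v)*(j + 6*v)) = 1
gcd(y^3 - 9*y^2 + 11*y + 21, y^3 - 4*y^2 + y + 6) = y^2 - 2*y - 3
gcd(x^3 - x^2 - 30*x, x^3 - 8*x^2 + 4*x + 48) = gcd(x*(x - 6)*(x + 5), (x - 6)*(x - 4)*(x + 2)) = x - 6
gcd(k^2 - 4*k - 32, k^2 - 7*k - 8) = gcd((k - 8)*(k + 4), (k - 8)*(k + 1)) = k - 8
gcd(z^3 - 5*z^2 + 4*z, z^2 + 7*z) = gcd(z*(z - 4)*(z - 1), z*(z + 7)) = z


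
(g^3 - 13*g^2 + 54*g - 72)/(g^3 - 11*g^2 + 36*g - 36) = (g - 4)/(g - 2)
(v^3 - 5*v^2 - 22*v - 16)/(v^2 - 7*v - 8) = v + 2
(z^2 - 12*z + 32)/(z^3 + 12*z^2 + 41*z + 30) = (z^2 - 12*z + 32)/(z^3 + 12*z^2 + 41*z + 30)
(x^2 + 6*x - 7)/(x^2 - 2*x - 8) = (-x^2 - 6*x + 7)/(-x^2 + 2*x + 8)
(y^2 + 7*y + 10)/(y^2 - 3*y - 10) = (y + 5)/(y - 5)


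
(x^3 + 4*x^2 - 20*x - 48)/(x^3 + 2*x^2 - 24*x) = (x + 2)/x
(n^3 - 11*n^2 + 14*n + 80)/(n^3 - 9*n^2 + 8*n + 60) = (n - 8)/(n - 6)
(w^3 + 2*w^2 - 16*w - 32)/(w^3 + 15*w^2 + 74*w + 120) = (w^2 - 2*w - 8)/(w^2 + 11*w + 30)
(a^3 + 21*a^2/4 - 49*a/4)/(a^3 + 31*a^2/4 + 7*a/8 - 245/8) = 2*a/(2*a + 5)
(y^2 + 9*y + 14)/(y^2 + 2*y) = (y + 7)/y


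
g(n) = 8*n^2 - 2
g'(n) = 16*n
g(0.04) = -1.99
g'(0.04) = 0.64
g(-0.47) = -0.23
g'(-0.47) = -7.52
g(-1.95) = 28.42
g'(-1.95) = -31.20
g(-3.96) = 123.45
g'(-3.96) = -63.36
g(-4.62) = 168.76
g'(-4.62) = -73.92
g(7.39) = 434.90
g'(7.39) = 118.24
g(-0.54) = 0.33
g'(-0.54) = -8.64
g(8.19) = 534.61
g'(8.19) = 131.04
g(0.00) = -2.00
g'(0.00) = 0.00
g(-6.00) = 286.00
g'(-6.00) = -96.00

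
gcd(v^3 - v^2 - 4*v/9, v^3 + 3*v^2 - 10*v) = v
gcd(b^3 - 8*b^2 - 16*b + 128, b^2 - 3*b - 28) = b + 4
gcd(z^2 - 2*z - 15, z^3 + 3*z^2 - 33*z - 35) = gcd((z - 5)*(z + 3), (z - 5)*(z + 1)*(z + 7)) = z - 5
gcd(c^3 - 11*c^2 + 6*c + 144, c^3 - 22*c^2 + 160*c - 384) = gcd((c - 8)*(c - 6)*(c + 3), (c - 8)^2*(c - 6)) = c^2 - 14*c + 48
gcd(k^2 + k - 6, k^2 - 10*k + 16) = k - 2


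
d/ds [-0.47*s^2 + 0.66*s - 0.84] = 0.66 - 0.94*s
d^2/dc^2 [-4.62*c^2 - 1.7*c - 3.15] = -9.24000000000000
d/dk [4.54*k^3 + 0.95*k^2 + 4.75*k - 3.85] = 13.62*k^2 + 1.9*k + 4.75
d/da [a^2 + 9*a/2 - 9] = 2*a + 9/2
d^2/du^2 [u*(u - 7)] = 2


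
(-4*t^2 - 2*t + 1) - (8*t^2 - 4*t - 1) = -12*t^2 + 2*t + 2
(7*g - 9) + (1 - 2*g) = 5*g - 8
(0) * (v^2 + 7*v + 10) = 0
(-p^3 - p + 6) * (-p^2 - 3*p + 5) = p^5 + 3*p^4 - 4*p^3 - 3*p^2 - 23*p + 30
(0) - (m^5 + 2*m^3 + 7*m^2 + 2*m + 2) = -m^5 - 2*m^3 - 7*m^2 - 2*m - 2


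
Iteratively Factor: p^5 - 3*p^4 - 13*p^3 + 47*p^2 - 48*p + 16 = (p - 1)*(p^4 - 2*p^3 - 15*p^2 + 32*p - 16) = (p - 1)^2*(p^3 - p^2 - 16*p + 16) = (p - 4)*(p - 1)^2*(p^2 + 3*p - 4) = (p - 4)*(p - 1)^3*(p + 4)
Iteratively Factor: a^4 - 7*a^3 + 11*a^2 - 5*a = (a - 1)*(a^3 - 6*a^2 + 5*a) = (a - 1)^2*(a^2 - 5*a) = a*(a - 1)^2*(a - 5)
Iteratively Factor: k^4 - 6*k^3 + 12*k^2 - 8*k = (k - 2)*(k^3 - 4*k^2 + 4*k) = (k - 2)^2*(k^2 - 2*k) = (k - 2)^3*(k)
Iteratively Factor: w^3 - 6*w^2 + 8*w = (w)*(w^2 - 6*w + 8) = w*(w - 4)*(w - 2)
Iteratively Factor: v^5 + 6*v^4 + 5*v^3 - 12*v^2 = (v)*(v^4 + 6*v^3 + 5*v^2 - 12*v) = v*(v + 3)*(v^3 + 3*v^2 - 4*v) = v^2*(v + 3)*(v^2 + 3*v - 4) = v^2*(v - 1)*(v + 3)*(v + 4)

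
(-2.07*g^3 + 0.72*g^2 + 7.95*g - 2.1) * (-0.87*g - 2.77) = 1.8009*g^4 + 5.1075*g^3 - 8.9109*g^2 - 20.1945*g + 5.817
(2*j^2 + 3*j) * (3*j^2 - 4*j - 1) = 6*j^4 + j^3 - 14*j^2 - 3*j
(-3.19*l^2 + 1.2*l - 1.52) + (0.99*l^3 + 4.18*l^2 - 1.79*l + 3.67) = 0.99*l^3 + 0.99*l^2 - 0.59*l + 2.15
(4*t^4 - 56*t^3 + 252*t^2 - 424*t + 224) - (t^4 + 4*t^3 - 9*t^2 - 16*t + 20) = 3*t^4 - 60*t^3 + 261*t^2 - 408*t + 204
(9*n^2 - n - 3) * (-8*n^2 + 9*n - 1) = -72*n^4 + 89*n^3 + 6*n^2 - 26*n + 3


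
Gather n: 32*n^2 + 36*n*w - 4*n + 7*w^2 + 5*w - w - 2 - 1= 32*n^2 + n*(36*w - 4) + 7*w^2 + 4*w - 3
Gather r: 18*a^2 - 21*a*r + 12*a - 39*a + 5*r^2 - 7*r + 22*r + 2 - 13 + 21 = 18*a^2 - 27*a + 5*r^2 + r*(15 - 21*a) + 10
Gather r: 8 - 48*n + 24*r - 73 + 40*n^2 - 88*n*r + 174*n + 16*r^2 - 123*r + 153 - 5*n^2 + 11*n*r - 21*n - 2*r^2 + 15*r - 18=35*n^2 + 105*n + 14*r^2 + r*(-77*n - 84) + 70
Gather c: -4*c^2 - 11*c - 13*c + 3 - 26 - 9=-4*c^2 - 24*c - 32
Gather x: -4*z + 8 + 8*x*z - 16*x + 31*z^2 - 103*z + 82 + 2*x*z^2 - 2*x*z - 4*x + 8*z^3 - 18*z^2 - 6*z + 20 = x*(2*z^2 + 6*z - 20) + 8*z^3 + 13*z^2 - 113*z + 110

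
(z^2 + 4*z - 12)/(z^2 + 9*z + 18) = (z - 2)/(z + 3)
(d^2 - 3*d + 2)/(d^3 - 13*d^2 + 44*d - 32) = (d - 2)/(d^2 - 12*d + 32)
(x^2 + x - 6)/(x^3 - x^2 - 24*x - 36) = (x - 2)/(x^2 - 4*x - 12)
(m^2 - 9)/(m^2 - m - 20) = (9 - m^2)/(-m^2 + m + 20)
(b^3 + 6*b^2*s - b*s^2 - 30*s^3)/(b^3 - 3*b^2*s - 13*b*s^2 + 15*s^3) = (b^2 + 3*b*s - 10*s^2)/(b^2 - 6*b*s + 5*s^2)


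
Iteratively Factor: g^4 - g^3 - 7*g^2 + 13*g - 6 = (g - 1)*(g^3 - 7*g + 6) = (g - 2)*(g - 1)*(g^2 + 2*g - 3) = (g - 2)*(g - 1)^2*(g + 3)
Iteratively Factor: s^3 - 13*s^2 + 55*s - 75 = (s - 3)*(s^2 - 10*s + 25) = (s - 5)*(s - 3)*(s - 5)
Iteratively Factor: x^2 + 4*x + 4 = (x + 2)*(x + 2)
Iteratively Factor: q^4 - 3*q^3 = (q)*(q^3 - 3*q^2) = q^2*(q^2 - 3*q) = q^2*(q - 3)*(q)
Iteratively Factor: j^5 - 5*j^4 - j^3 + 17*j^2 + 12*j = (j + 1)*(j^4 - 6*j^3 + 5*j^2 + 12*j) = (j - 4)*(j + 1)*(j^3 - 2*j^2 - 3*j) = j*(j - 4)*(j + 1)*(j^2 - 2*j - 3) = j*(j - 4)*(j - 3)*(j + 1)*(j + 1)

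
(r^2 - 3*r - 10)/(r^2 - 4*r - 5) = (r + 2)/(r + 1)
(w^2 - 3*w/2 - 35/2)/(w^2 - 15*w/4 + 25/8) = 4*(2*w^2 - 3*w - 35)/(8*w^2 - 30*w + 25)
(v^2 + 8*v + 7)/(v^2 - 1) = (v + 7)/(v - 1)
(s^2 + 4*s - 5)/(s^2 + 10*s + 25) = (s - 1)/(s + 5)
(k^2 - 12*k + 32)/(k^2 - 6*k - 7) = (-k^2 + 12*k - 32)/(-k^2 + 6*k + 7)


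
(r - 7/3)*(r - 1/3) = r^2 - 8*r/3 + 7/9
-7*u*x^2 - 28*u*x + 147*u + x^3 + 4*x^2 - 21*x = (-7*u + x)*(x - 3)*(x + 7)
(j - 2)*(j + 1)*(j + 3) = j^3 + 2*j^2 - 5*j - 6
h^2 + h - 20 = (h - 4)*(h + 5)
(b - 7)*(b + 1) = b^2 - 6*b - 7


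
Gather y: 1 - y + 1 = 2 - y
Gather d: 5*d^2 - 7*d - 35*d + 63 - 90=5*d^2 - 42*d - 27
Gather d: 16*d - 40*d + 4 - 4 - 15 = -24*d - 15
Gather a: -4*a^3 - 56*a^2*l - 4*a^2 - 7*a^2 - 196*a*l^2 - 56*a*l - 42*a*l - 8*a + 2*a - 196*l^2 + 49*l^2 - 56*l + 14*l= -4*a^3 + a^2*(-56*l - 11) + a*(-196*l^2 - 98*l - 6) - 147*l^2 - 42*l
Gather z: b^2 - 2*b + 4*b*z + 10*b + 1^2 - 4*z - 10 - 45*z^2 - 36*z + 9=b^2 + 8*b - 45*z^2 + z*(4*b - 40)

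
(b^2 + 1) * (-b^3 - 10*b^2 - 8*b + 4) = -b^5 - 10*b^4 - 9*b^3 - 6*b^2 - 8*b + 4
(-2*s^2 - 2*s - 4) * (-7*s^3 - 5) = 14*s^5 + 14*s^4 + 28*s^3 + 10*s^2 + 10*s + 20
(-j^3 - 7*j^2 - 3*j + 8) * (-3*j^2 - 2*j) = 3*j^5 + 23*j^4 + 23*j^3 - 18*j^2 - 16*j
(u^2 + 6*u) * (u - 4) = u^3 + 2*u^2 - 24*u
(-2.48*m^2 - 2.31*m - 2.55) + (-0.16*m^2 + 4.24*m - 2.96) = -2.64*m^2 + 1.93*m - 5.51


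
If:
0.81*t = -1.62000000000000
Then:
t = -2.00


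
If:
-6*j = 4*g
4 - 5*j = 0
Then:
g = -6/5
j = 4/5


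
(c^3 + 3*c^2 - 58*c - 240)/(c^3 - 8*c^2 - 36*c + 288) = (c + 5)/(c - 6)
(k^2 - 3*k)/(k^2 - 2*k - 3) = k/(k + 1)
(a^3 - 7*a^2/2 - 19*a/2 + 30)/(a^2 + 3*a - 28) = (2*a^2 + a - 15)/(2*(a + 7))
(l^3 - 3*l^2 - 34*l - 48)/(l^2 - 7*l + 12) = (l^3 - 3*l^2 - 34*l - 48)/(l^2 - 7*l + 12)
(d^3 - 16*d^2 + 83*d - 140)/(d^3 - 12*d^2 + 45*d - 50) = (d^2 - 11*d + 28)/(d^2 - 7*d + 10)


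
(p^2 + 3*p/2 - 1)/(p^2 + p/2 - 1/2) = (p + 2)/(p + 1)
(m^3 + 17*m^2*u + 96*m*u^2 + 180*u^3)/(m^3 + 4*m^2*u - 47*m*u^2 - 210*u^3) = (-m - 6*u)/(-m + 7*u)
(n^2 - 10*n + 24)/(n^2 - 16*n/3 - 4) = 3*(n - 4)/(3*n + 2)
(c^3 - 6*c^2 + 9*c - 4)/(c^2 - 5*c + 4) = c - 1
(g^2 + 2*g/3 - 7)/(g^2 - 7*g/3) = (g + 3)/g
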